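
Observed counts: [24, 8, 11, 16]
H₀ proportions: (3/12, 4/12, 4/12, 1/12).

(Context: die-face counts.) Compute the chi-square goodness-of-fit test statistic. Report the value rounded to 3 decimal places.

test statistic = 41.525

n = 59; E_i = n·p_i = [14.75, 19.67, 19.67, 4.92]
χ² = (24−14.75)²/14.75 + (8−19.67)²/19.67 + (11−19.67)²/19.67 + (16−4.92)²/4.92 = 41.5254
df = 3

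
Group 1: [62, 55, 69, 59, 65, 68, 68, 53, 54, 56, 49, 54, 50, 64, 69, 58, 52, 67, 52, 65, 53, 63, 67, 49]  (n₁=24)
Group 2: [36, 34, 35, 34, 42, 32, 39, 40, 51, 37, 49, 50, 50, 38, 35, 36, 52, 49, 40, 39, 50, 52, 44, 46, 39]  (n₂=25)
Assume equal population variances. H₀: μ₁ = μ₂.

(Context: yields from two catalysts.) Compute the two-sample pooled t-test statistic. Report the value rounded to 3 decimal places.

x̄₁=59.208, s₁=7.034, n₁=24
x̄₂=41.960, s₂=6.661, n₂=25
s_p² = [23·7.034² + 24·6.661²]/47 = 46.8706
SE = √(s_p²·(1/24+1/25)) = 1.9565
t = (59.208−41.960)/1.9565 = 8.8161
df = 47

test statistic = 8.816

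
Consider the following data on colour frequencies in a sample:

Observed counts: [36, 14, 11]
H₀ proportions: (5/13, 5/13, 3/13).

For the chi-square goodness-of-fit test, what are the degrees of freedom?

df = k − 1 = 3 − 1 = 2

degrees of freedom = 2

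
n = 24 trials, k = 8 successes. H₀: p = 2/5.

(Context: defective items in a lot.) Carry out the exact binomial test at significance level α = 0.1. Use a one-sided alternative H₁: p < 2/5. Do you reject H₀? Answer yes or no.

Exact binomial: n=24, k=8, p₀=2/5=0.4000
P(X≤8) from Σ C(n,i)·p₀^i·(1−p₀)^(n−i)
p-value (one-sided, H₁ less) = 0.32792
At α=0.1: p ≥ α → fail to reject H₀

reject H₀: no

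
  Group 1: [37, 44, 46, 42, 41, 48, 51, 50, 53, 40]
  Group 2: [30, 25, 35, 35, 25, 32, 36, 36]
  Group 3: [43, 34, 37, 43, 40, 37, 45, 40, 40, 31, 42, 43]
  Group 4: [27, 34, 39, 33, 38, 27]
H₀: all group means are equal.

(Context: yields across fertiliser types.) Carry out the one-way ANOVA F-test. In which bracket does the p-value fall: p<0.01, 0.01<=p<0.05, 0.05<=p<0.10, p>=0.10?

Group means [45.20, 31.75, 39.58, 33.00], grand mean 38.306
SSB = Σnᵢ(x̄ᵢ−x̄)² = 1007.622; SSW = ΣΣ(x−x̄ᵢ)² = 724.017
MSB = 1007.622/3 = 335.8741; MSW = 724.017/32 = 22.6255
F = MSB/MSW = 14.8449
df = (3, 32)
p-value (upper-tail) = 0.00000
→ bracket: p<0.01

p-value bracket: p<0.01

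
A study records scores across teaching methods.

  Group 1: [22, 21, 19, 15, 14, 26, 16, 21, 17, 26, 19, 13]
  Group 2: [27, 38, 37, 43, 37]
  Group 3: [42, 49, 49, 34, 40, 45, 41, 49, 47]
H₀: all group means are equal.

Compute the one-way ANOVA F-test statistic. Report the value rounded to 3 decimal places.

Group means [19.08, 36.40, 44.00], grand mean 31.038
SSB = Σnᵢ(x̄ᵢ−x̄)² = 3370.845; SSW = ΣΣ(x−x̄ᵢ)² = 554.117
MSB = 3370.845/2 = 1685.4224; MSW = 554.117/23 = 24.0920
F = MSB/MSW = 69.9577
df = (2, 23)

test statistic = 69.958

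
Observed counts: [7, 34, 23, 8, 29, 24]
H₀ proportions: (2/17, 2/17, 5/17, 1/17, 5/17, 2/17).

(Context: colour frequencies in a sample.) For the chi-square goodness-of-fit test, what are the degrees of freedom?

degrees of freedom = 5

df = k − 1 = 6 − 1 = 5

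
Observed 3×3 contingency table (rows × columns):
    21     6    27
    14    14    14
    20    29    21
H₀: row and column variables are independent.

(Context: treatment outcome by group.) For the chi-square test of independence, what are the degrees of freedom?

degrees of freedom = 4

df = (r−1)(c−1) = (3−1)·(3−1) = 4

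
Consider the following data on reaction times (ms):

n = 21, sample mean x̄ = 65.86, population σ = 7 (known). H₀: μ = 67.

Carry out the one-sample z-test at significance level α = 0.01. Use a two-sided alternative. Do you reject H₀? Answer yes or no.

SE = σ/√n = 7/√21 = 1.5275
z = (x̄−μ₀)/SE = (65.86−67)/1.5275 = -0.7463
p-value (two-sided) = 0.45548
At α=0.01: p ≥ α → fail to reject H₀

reject H₀: no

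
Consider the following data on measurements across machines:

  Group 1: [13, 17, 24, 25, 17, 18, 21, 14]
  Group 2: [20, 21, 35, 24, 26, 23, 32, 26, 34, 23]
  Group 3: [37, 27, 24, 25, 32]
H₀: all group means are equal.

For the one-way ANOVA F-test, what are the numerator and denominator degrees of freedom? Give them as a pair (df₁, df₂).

degrees of freedom = [2, 20]

k = 3 groups, N = 23 total
df = (k−1, N−k) = (3−1, 23−3) = (2, 20)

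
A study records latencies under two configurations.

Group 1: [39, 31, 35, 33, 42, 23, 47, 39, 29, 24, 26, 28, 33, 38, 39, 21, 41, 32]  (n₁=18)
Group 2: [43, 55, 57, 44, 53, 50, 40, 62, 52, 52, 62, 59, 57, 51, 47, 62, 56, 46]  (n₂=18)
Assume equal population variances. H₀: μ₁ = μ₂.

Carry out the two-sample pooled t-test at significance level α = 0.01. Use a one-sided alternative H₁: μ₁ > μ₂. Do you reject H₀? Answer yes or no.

x̄₁=33.333, s₁=7.260, n₁=18
x̄₂=52.667, s₂=6.739, n₂=18
s_p² = [17·7.260² + 17·6.739²]/34 = 49.0588
SE = √(s_p²·(1/18+1/18)) = 2.3347
t = (33.333−52.667)/2.3347 = -8.2807
df = 34
p-value (one-sided, H₁ greater) = 1.00000
At α=0.01: p ≥ α → fail to reject H₀

reject H₀: no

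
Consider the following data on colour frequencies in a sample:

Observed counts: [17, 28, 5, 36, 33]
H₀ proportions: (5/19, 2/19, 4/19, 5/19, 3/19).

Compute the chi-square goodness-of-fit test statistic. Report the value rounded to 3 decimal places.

n = 119; E_i = n·p_i = [31.32, 12.53, 25.05, 31.32, 18.79]
χ² = (17−31.32)²/31.32 + (28−12.53)²/12.53 + (5−25.05)²/25.05 + (36−31.32)²/31.32 + (33−18.79)²/18.79 = 53.1576
df = 4

test statistic = 53.158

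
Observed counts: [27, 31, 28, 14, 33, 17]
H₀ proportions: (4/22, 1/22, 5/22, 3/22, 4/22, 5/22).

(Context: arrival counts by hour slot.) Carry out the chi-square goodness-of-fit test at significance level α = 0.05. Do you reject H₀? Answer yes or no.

reject H₀: yes

n = 150; E_i = n·p_i = [27.27, 6.82, 34.09, 20.45, 27.27, 34.09]
χ² = (27−27.27)²/27.27 + (31−6.82)²/6.82 + (28−34.09)²/34.09 + (14−20.45)²/20.45 + (33−27.27)²/27.27 + (17−34.09)²/34.09 = 98.6636
df = 5
p-value (upper-tail) = 0.00000
At α=0.05: p < α → reject H₀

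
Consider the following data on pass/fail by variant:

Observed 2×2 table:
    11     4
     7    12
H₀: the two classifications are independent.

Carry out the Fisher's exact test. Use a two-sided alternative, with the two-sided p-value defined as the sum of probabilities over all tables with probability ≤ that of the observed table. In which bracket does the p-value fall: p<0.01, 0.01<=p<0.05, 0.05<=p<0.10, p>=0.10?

Margins: r₁=15, r₂=19, c₁=18, c₂=16, n=34
p_obs = C(15,11)·C(19,7)/C(34,18); sum pmf over tables with pmf ≤ p_obs
p-value (two-sided) = 0.04544
→ bracket: 0.01<=p<0.05

p-value bracket: 0.01<=p<0.05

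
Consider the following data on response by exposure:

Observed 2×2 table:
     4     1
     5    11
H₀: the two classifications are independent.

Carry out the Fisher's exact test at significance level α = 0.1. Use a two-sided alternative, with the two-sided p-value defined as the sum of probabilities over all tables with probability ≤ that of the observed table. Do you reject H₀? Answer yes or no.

Margins: r₁=5, r₂=16, c₁=9, c₂=12, n=21
p_obs = C(5,4)·C(16,5)/C(21,9); sum pmf over tables with pmf ≤ p_obs
p-value (two-sided) = 0.11942
At α=0.1: p ≥ α → fail to reject H₀

reject H₀: no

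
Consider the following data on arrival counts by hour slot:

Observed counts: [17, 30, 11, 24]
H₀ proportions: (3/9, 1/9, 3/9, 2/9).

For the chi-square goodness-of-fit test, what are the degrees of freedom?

degrees of freedom = 3

df = k − 1 = 4 − 1 = 3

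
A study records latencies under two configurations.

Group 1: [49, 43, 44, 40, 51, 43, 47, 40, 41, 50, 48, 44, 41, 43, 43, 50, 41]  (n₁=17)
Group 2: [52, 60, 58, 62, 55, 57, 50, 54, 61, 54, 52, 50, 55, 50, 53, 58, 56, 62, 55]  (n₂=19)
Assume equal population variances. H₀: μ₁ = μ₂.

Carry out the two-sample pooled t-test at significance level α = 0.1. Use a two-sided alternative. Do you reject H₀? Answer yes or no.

reject H₀: yes

x̄₁=44.588, s₁=3.776, n₁=17
x̄₂=55.474, s₂=3.921, n₂=19
s_p² = [16·3.776² + 18·3.921²]/34 = 14.8487
SE = √(s_p²·(1/17+1/19)) = 1.2865
t = (44.588−55.474)/1.2865 = -8.4616
df = 34
p-value (two-sided) = 0.00000
At α=0.1: p < α → reject H₀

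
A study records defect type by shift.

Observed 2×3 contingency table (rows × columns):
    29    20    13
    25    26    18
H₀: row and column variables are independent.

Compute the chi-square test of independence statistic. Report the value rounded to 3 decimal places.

test statistic = 1.516

Row totals [62, 69], col totals [54, 46, 31], n=131
χ² = (29−25.56)²/25.56 + (20−21.77)²/21.77 + (13−14.67)²/14.67 + (25−28.44)²/28.44 + (26−24.23)²/24.23 + (18−16.33)²/16.33 = 1.5156
df = 2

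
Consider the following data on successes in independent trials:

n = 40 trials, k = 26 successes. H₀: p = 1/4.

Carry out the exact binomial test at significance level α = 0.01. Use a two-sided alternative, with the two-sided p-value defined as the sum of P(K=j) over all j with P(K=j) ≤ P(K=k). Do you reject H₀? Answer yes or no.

reject H₀: yes

Exact binomial: n=40, k=26, p₀=1/4=0.2500
P(X=j) = C(n,j)·p₀^j·(1−p₀)^(n−j); p = Σ P(X=j) over j with P(X=j) ≤ P(X=26)
p-value (two-sided) = 0.00000
At α=0.01: p < α → reject H₀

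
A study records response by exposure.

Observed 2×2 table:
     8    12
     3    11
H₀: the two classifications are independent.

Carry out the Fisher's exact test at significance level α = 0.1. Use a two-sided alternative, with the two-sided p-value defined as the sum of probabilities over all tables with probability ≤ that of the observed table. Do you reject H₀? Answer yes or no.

reject H₀: no

Margins: r₁=20, r₂=14, c₁=11, c₂=23, n=34
p_obs = C(20,8)·C(14,3)/C(34,11); sum pmf over tables with pmf ≤ p_obs
p-value (two-sided) = 0.29481
At α=0.1: p ≥ α → fail to reject H₀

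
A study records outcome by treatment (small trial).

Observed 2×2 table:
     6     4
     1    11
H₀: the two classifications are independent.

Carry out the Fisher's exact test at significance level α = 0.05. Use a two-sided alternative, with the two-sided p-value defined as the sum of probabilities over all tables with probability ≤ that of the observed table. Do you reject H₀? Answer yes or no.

reject H₀: yes

Margins: r₁=10, r₂=12, c₁=7, c₂=15, n=22
p_obs = C(10,6)·C(12,1)/C(22,7); sum pmf over tables with pmf ≤ p_obs
p-value (two-sided) = 0.02012
At α=0.05: p < α → reject H₀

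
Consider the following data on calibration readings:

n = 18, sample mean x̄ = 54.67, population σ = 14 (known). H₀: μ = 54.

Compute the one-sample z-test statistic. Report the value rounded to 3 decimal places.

SE = σ/√n = 14/√18 = 3.2998
z = (x̄−μ₀)/SE = (54.67−54)/3.2998 = 0.2030

test statistic = 0.203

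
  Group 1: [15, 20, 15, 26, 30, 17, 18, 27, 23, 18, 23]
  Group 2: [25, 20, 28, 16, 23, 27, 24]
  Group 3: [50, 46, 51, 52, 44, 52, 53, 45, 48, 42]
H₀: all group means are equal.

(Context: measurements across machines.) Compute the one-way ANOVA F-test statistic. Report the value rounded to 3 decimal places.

test statistic = 113.411

Group means [21.09, 23.29, 48.30], grand mean 31.357
SSB = Σnᵢ(x̄ᵢ−x̄)² = 4485.991; SSW = ΣΣ(x−x̄ᵢ)² = 494.438
MSB = 4485.991/2 = 2242.9955; MSW = 494.438/25 = 19.7775
F = MSB/MSW = 113.4114
df = (2, 25)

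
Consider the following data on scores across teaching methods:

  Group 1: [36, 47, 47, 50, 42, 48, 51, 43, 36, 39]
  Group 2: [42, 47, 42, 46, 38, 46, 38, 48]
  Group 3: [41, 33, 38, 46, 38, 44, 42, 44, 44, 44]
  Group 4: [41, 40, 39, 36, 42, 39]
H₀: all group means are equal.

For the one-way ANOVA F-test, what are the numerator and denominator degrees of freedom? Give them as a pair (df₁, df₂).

degrees of freedom = [3, 30]

k = 4 groups, N = 34 total
df = (k−1, N−k) = (4−1, 34−4) = (3, 30)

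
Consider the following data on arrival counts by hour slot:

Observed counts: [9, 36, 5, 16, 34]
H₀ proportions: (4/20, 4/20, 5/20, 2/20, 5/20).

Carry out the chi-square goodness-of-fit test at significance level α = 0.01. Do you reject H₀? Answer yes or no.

n = 100; E_i = n·p_i = [20.00, 20.00, 25.00, 10.00, 25.00]
χ² = (9−20.00)²/20.00 + (36−20.00)²/20.00 + (5−25.00)²/25.00 + (16−10.00)²/10.00 + (34−25.00)²/25.00 = 41.6900
df = 4
p-value (upper-tail) = 0.00000
At α=0.01: p < α → reject H₀

reject H₀: yes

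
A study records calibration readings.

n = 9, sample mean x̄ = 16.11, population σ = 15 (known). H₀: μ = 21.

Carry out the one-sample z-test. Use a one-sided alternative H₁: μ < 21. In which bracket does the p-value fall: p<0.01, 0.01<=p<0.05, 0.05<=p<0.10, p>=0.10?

p-value bracket: p>=0.10

SE = σ/√n = 15/√9 = 5.0000
z = (x̄−μ₀)/SE = (16.11−21)/5.0000 = -0.9780
p-value (one-sided, H₁ less) = 0.16404
→ bracket: p>=0.10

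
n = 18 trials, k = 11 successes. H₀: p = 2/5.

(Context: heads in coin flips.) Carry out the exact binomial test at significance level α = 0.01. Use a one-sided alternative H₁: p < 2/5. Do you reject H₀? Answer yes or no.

reject H₀: no

Exact binomial: n=18, k=11, p₀=2/5=0.4000
P(X≤11) from Σ C(n,i)·p₀^i·(1−p₀)^(n−i)
p-value (one-sided, H₁ less) = 0.97972
At α=0.01: p ≥ α → fail to reject H₀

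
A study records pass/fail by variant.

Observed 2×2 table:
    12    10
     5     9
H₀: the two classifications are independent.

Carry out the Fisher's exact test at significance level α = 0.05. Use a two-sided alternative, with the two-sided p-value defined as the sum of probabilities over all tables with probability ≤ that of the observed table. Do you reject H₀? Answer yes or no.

reject H₀: no

Margins: r₁=22, r₂=14, c₁=17, c₂=19, n=36
p_obs = C(22,12)·C(14,5)/C(36,17); sum pmf over tables with pmf ≤ p_obs
p-value (two-sided) = 0.32173
At α=0.05: p ≥ α → fail to reject H₀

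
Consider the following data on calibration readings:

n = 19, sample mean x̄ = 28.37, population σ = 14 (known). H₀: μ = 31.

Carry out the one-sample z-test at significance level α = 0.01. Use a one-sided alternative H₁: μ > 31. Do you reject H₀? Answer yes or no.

SE = σ/√n = 14/√19 = 3.2118
z = (x̄−μ₀)/SE = (28.37−31)/3.2118 = -0.8189
p-value (one-sided, H₁ greater) = 0.79356
At α=0.01: p ≥ α → fail to reject H₀

reject H₀: no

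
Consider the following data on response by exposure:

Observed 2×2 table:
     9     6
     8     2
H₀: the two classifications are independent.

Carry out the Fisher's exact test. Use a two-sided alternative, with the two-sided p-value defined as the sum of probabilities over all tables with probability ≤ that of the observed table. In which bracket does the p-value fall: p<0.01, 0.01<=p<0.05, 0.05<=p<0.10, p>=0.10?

p-value bracket: p>=0.10

Margins: r₁=15, r₂=10, c₁=17, c₂=8, n=25
p_obs = C(15,9)·C(10,8)/C(25,17); sum pmf over tables with pmf ≤ p_obs
p-value (two-sided) = 0.40179
→ bracket: p>=0.10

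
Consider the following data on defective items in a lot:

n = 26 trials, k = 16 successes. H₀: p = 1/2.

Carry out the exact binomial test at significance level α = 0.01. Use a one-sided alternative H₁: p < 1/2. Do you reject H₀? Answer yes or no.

Exact binomial: n=26, k=16, p₀=1/2=0.5000
P(X≤16) from Σ C(n,i)·p₀^i·(1−p₀)^(n−i)
p-value (one-sided, H₁ less) = 0.91568
At α=0.01: p ≥ α → fail to reject H₀

reject H₀: no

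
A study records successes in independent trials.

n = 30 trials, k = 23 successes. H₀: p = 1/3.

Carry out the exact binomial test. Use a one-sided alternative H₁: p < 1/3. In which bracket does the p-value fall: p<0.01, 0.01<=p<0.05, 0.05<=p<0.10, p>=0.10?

p-value bracket: p>=0.10

Exact binomial: n=30, k=23, p₀=1/3=0.3333
P(X≤23) from Σ C(n,i)·p₀^i·(1−p₀)^(n−i)
p-value (one-sided, H₁ less) = 1.00000
→ bracket: p>=0.10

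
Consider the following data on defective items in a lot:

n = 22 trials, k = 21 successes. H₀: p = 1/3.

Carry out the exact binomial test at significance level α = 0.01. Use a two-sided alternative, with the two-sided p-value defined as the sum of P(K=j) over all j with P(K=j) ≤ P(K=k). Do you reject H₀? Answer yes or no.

Exact binomial: n=22, k=21, p₀=1/3=0.3333
P(X=j) = C(n,j)·p₀^j·(1−p₀)^(n−j); p = Σ P(X=j) over j with P(X=j) ≤ P(X=21)
p-value (two-sided) = 0.00000
At α=0.01: p < α → reject H₀

reject H₀: yes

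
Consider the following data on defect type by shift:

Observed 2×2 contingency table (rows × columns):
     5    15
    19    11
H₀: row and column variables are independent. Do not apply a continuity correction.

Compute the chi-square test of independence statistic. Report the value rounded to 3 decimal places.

test statistic = 7.065

Row totals [20, 30], col totals [24, 26], n=50
χ² = (5−9.60)²/9.60 + (15−10.40)²/10.40 + (19−14.40)²/14.40 + (11−15.60)²/15.60 = 7.0646
df = 1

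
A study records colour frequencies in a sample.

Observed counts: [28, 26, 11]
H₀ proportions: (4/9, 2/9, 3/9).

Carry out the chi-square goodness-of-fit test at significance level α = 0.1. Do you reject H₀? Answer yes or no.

n = 65; E_i = n·p_i = [28.89, 14.44, 21.67]
χ² = (28−28.89)²/28.89 + (26−14.44)²/14.44 + (11−21.67)²/21.67 = 14.5231
df = 2
p-value (upper-tail) = 0.00070
At α=0.1: p < α → reject H₀

reject H₀: yes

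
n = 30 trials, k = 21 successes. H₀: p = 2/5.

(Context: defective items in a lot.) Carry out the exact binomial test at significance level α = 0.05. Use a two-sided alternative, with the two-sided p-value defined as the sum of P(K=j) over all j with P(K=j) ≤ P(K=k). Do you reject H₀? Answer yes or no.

reject H₀: yes

Exact binomial: n=30, k=21, p₀=2/5=0.4000
P(X=j) = C(n,j)·p₀^j·(1−p₀)^(n−j); p = Σ P(X=j) over j with P(X=j) ≤ P(X=21)
p-value (two-sided) = 0.00117
At α=0.05: p < α → reject H₀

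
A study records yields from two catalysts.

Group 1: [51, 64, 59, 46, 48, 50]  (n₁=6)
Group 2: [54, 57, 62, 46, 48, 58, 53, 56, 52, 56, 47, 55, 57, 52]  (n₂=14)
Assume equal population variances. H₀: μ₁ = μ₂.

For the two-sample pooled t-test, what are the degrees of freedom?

df = n₁ + n₂ − 2 = 6 + 14 − 2 = 18

degrees of freedom = 18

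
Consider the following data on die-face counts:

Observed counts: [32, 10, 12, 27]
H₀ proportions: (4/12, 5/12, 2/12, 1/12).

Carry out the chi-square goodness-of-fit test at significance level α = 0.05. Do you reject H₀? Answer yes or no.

n = 81; E_i = n·p_i = [27.00, 33.75, 13.50, 6.75]
χ² = (32−27.00)²/27.00 + (10−33.75)²/33.75 + (12−13.50)²/13.50 + (27−6.75)²/6.75 = 78.5556
df = 3
p-value (upper-tail) = 0.00000
At α=0.05: p < α → reject H₀

reject H₀: yes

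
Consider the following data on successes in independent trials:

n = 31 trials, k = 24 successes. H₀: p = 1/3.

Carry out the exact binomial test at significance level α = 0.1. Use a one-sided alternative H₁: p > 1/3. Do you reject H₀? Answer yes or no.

Exact binomial: n=31, k=24, p₀=1/3=0.3333
P(X≥24) from Σ C(n,i)·p₀^i·(1−p₀)^(n−i)
p-value (one-sided, H₁ greater) = 0.00000
At α=0.1: p < α → reject H₀

reject H₀: yes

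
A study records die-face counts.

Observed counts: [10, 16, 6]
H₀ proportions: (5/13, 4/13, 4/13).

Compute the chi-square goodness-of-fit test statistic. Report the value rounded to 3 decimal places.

n = 32; E_i = n·p_i = [12.31, 9.85, 9.85]
χ² = (10−12.31)²/12.31 + (16−9.85)²/9.85 + (6−9.85)²/9.85 = 5.7812
df = 2

test statistic = 5.781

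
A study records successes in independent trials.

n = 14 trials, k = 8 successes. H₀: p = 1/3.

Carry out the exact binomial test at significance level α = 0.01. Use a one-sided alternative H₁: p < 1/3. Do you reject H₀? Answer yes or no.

reject H₀: no

Exact binomial: n=14, k=8, p₀=1/3=0.3333
P(X≤8) from Σ C(n,i)·p₀^i·(1−p₀)^(n−i)
p-value (one-sided, H₁ less) = 0.98257
At α=0.01: p ≥ α → fail to reject H₀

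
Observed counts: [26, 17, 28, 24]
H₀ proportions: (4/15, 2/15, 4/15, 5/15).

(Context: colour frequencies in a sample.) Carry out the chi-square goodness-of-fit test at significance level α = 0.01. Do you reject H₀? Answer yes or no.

n = 95; E_i = n·p_i = [25.33, 12.67, 25.33, 31.67]
χ² = (26−25.33)²/25.33 + (17−12.67)²/12.67 + (28−25.33)²/25.33 + (24−31.67)²/31.67 = 3.6368
df = 3
p-value (upper-tail) = 0.30344
At α=0.01: p ≥ α → fail to reject H₀

reject H₀: no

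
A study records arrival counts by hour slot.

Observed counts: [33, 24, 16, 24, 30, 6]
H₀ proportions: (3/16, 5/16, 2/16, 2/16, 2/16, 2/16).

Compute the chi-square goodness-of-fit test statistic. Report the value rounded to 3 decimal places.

n = 133; E_i = n·p_i = [24.94, 41.56, 16.62, 16.62, 16.62, 16.62]
χ² = (33−24.94)²/24.94 + (24−41.56)²/41.56 + (16−16.62)²/16.62 + (24−16.62)²/16.62 + (30−16.62)²/16.62 + (6−16.62)²/16.62 = 30.8737
df = 5

test statistic = 30.874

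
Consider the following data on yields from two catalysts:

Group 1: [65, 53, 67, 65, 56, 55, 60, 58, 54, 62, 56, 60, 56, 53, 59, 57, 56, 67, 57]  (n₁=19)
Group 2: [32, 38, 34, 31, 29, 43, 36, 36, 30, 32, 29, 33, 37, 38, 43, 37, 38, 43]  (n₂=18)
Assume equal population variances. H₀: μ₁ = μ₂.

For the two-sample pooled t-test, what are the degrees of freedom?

degrees of freedom = 35

df = n₁ + n₂ − 2 = 19 + 18 − 2 = 35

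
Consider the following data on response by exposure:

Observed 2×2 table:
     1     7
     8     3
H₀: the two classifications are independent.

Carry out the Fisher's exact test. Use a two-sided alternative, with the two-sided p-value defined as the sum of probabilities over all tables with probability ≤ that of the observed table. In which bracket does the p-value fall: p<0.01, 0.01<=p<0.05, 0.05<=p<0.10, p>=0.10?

p-value bracket: 0.01<=p<0.05

Margins: r₁=8, r₂=11, c₁=9, c₂=10, n=19
p_obs = C(8,1)·C(11,8)/C(19,9); sum pmf over tables with pmf ≤ p_obs
p-value (two-sided) = 0.01977
→ bracket: 0.01<=p<0.05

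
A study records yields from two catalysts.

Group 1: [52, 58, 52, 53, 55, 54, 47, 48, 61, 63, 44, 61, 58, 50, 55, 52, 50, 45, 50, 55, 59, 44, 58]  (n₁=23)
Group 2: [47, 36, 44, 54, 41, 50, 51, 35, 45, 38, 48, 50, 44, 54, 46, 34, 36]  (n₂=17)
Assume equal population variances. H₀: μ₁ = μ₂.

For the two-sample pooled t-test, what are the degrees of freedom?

degrees of freedom = 38

df = n₁ + n₂ − 2 = 23 + 17 − 2 = 38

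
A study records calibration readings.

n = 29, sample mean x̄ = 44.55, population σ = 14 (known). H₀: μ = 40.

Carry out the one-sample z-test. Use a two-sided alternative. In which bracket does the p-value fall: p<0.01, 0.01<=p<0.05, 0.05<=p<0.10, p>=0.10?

p-value bracket: 0.05<=p<0.10

SE = σ/√n = 14/√29 = 2.5997
z = (x̄−μ₀)/SE = (44.55−40)/2.5997 = 1.7502
p-value (two-sided) = 0.08009
→ bracket: 0.05<=p<0.10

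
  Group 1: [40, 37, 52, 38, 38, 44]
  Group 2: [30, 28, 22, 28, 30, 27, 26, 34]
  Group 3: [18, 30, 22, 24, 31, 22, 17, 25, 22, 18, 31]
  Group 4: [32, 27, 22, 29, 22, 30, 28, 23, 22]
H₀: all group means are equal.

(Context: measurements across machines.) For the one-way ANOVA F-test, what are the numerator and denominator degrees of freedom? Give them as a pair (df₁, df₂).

k = 4 groups, N = 34 total
df = (k−1, N−k) = (4−1, 34−4) = (3, 30)

degrees of freedom = [3, 30]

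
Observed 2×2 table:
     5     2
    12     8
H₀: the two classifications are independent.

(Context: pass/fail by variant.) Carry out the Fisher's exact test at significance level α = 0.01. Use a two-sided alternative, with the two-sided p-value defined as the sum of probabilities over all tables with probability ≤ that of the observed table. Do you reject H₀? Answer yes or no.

Margins: r₁=7, r₂=20, c₁=17, c₂=10, n=27
p_obs = C(7,5)·C(20,12)/C(27,17); sum pmf over tables with pmf ≤ p_obs
p-value (two-sided) = 0.67839
At α=0.01: p ≥ α → fail to reject H₀

reject H₀: no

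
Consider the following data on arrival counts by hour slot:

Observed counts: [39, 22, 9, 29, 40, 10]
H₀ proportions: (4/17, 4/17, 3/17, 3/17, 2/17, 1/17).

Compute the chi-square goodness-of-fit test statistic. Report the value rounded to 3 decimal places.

n = 149; E_i = n·p_i = [35.06, 35.06, 26.29, 26.29, 17.53, 8.76]
χ² = (39−35.06)²/35.06 + (22−35.06)²/35.06 + (9−26.29)²/26.29 + (29−26.29)²/26.29 + (40−17.53)²/17.53 + (10−8.76)²/8.76 = 45.9390
df = 5

test statistic = 45.939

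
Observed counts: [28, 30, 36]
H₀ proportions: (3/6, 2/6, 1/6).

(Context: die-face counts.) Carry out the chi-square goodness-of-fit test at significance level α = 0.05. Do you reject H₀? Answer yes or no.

reject H₀: yes

n = 94; E_i = n·p_i = [47.00, 31.33, 15.67]
χ² = (28−47.00)²/47.00 + (30−31.33)²/31.33 + (36−15.67)²/15.67 = 34.1277
df = 2
p-value (upper-tail) = 0.00000
At α=0.05: p < α → reject H₀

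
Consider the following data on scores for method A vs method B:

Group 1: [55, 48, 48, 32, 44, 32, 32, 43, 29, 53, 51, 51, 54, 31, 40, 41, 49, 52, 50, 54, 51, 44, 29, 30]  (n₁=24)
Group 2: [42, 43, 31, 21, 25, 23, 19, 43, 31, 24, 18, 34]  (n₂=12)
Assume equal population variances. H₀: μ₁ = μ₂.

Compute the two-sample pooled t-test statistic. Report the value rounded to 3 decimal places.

x̄₁=43.458, s₁=9.259, n₁=24
x̄₂=29.500, s₂=9.308, n₂=12
s_p² = [23·9.259² + 11·9.308²]/34 = 86.0282
SE = √(s_p²·(1/24+1/12)) = 3.2793
t = (43.458−29.500)/3.2793 = 4.2566
df = 34

test statistic = 4.257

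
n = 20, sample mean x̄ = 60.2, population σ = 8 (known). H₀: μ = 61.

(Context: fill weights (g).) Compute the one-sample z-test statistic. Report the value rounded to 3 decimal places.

SE = σ/√n = 8/√20 = 1.7889
z = (x̄−μ₀)/SE = (60.2−61)/1.7889 = -0.4472

test statistic = -0.447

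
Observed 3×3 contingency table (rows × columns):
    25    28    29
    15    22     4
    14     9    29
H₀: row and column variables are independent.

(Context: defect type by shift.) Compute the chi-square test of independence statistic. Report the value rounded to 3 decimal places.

test statistic = 23.394

Row totals [82, 41, 52], col totals [54, 59, 62], n=175
χ² = (25−25.30)²/25.30 + (28−27.65)²/27.65 + (29−29.05)²/29.05 + (15−12.65)²/12.65 + (22−13.82)²/13.82 + (4−14.53)²/14.53 + (14−16.05)²/16.05 + (9−17.53)²/17.53 + (29−18.42)²/18.42 = 23.3940
df = 4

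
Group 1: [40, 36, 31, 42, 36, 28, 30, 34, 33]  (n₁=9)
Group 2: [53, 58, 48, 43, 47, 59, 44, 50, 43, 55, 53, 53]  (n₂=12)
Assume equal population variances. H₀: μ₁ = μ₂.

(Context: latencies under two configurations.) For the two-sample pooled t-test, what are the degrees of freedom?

degrees of freedom = 19

df = n₁ + n₂ − 2 = 9 + 12 − 2 = 19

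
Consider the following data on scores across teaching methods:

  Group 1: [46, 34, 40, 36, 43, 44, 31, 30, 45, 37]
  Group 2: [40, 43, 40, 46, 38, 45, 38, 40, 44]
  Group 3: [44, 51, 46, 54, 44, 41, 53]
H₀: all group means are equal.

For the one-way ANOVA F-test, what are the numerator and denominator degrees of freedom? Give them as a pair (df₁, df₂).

k = 3 groups, N = 26 total
df = (k−1, N−k) = (3−1, 26−3) = (2, 23)

degrees of freedom = [2, 23]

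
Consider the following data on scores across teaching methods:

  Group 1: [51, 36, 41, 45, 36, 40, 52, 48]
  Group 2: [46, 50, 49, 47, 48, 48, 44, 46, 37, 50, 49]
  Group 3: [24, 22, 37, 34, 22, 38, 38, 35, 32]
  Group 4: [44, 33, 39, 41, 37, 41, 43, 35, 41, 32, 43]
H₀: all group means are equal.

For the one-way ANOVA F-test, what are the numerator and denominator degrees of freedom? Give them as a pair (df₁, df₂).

k = 4 groups, N = 39 total
df = (k−1, N−k) = (4−1, 39−4) = (3, 35)

degrees of freedom = [3, 35]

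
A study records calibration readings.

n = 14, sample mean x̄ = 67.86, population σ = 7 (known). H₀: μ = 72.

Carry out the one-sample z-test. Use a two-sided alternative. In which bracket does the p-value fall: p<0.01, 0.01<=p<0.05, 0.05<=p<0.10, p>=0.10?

SE = σ/√n = 7/√14 = 1.8708
z = (x̄−μ₀)/SE = (67.86−72)/1.8708 = -2.2129
p-value (two-sided) = 0.02690
→ bracket: 0.01<=p<0.05

p-value bracket: 0.01<=p<0.05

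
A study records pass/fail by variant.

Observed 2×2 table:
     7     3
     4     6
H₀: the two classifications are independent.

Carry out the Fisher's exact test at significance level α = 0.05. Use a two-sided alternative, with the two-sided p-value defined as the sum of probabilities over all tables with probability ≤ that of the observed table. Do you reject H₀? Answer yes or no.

reject H₀: no

Margins: r₁=10, r₂=10, c₁=11, c₂=9, n=20
p_obs = C(10,7)·C(10,4)/C(20,11); sum pmf over tables with pmf ≤ p_obs
p-value (two-sided) = 0.36985
At α=0.05: p ≥ α → fail to reject H₀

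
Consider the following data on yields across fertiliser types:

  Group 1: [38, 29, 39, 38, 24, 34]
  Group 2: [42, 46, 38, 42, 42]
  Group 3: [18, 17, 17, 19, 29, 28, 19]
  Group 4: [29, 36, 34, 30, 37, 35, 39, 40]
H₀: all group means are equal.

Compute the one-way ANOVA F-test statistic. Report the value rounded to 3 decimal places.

test statistic = 21.754

Group means [33.67, 42.00, 21.00, 35.00], grand mean 32.269
SSB = Σnᵢ(x̄ᵢ−x̄)² = 1433.782; SSW = ΣΣ(x−x̄ᵢ)² = 483.333
MSB = 1433.782/3 = 477.9274; MSW = 483.333/22 = 21.9697
F = MSB/MSW = 21.7539
df = (3, 22)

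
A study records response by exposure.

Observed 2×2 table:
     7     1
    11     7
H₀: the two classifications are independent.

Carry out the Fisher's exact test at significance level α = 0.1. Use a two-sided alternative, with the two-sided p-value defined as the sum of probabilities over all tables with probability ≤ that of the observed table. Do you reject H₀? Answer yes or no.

reject H₀: no

Margins: r₁=8, r₂=18, c₁=18, c₂=8, n=26
p_obs = C(8,7)·C(18,11)/C(26,18); sum pmf over tables with pmf ≤ p_obs
p-value (two-sided) = 0.36016
At α=0.1: p ≥ α → fail to reject H₀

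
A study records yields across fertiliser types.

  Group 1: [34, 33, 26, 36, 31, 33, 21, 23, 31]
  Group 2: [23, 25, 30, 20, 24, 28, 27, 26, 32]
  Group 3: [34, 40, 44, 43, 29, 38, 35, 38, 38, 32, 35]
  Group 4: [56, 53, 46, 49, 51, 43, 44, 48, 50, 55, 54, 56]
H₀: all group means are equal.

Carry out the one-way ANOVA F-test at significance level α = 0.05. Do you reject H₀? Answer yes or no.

Group means [29.78, 26.11, 36.91, 50.42], grand mean 36.927
SSB = Σnᵢ(x̄ᵢ−x̄)² = 3696.510; SSW = ΣΣ(x−x̄ᵢ)² = 754.270
MSB = 3696.510/3 = 1232.1701; MSW = 754.270/37 = 20.3857
F = MSB/MSW = 60.4429
df = (3, 37)
p-value (upper-tail) = 0.00000
At α=0.05: p < α → reject H₀

reject H₀: yes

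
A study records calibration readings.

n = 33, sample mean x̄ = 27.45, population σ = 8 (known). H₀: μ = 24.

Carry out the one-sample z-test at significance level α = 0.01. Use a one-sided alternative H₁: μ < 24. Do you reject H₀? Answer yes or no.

SE = σ/√n = 8/√33 = 1.3926
z = (x̄−μ₀)/SE = (27.45−24)/1.3926 = 2.4773
p-value (one-sided, H₁ less) = 0.99338
At α=0.01: p ≥ α → fail to reject H₀

reject H₀: no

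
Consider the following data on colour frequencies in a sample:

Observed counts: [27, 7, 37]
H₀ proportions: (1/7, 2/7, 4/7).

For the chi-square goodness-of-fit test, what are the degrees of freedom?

degrees of freedom = 2

df = k − 1 = 3 − 1 = 2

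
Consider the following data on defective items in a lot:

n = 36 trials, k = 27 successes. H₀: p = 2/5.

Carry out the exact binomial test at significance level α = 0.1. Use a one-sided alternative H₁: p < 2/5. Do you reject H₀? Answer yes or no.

reject H₀: no

Exact binomial: n=36, k=27, p₀=2/5=0.4000
P(X≤27) from Σ C(n,i)·p₀^i·(1−p₀)^(n−i)
p-value (one-sided, H₁ less) = 1.00000
At α=0.1: p ≥ α → fail to reject H₀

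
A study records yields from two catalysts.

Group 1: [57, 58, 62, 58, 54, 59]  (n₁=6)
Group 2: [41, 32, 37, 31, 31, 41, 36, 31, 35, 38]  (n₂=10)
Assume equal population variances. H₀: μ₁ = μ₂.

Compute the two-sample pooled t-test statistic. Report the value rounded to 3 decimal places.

x̄₁=58.000, s₁=2.608, n₁=6
x̄₂=35.300, s₂=3.974, n₂=10
s_p² = [5·2.608² + 9·3.974²]/14 = 12.5786
SE = √(s_p²·(1/6+1/10)) = 1.8315
t = (58.000−35.300)/1.8315 = 12.3944
df = 14

test statistic = 12.394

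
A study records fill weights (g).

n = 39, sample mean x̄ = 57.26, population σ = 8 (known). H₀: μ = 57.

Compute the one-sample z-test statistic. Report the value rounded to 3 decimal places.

test statistic = 0.203

SE = σ/√n = 8/√39 = 1.2810
z = (x̄−μ₀)/SE = (57.26−57)/1.2810 = 0.2030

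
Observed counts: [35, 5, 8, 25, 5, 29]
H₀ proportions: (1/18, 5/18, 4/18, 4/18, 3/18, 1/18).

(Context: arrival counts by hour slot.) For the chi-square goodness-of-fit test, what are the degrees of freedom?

df = k − 1 = 6 − 1 = 5

degrees of freedom = 5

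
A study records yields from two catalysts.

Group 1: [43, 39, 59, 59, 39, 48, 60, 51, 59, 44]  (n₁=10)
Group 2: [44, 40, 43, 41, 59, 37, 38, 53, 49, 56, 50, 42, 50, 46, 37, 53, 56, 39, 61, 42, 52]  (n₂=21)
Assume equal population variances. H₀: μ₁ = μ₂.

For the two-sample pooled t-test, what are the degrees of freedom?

df = n₁ + n₂ − 2 = 10 + 21 − 2 = 29

degrees of freedom = 29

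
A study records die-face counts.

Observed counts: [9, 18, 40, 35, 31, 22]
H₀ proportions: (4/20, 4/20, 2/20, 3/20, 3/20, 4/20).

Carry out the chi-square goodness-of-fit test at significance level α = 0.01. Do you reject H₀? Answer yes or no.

n = 155; E_i = n·p_i = [31.00, 31.00, 15.50, 23.25, 23.25, 31.00]
χ² = (9−31.00)²/31.00 + (18−31.00)²/31.00 + (40−15.50)²/15.50 + (35−23.25)²/23.25 + (31−23.25)²/23.25 + (22−31.00)²/31.00 = 70.9247
df = 5
p-value (upper-tail) = 0.00000
At α=0.01: p < α → reject H₀

reject H₀: yes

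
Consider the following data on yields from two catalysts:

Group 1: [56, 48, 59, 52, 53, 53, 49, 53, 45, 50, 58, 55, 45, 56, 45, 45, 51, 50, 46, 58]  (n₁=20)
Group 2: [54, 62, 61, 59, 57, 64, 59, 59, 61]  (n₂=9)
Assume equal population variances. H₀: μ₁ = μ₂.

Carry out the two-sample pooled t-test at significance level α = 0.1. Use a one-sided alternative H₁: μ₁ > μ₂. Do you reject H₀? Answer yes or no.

x̄₁=51.350, s₁=4.716, n₁=20
x̄₂=59.556, s₂=2.920, n₂=9
s_p² = [19·4.716² + 8·2.920²]/27 = 18.1767
SE = √(s_p²·(1/20+1/9)) = 1.7113
t = (51.350−59.556)/1.7113 = -4.7950
df = 27
p-value (one-sided, H₁ greater) = 0.99997
At α=0.1: p ≥ α → fail to reject H₀

reject H₀: no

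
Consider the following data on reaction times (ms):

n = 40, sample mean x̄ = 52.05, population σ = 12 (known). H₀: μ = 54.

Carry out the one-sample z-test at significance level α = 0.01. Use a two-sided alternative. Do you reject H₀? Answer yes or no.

SE = σ/√n = 12/√40 = 1.8974
z = (x̄−μ₀)/SE = (52.05−54)/1.8974 = -1.0277
p-value (two-sided) = 0.30407
At α=0.01: p ≥ α → fail to reject H₀

reject H₀: no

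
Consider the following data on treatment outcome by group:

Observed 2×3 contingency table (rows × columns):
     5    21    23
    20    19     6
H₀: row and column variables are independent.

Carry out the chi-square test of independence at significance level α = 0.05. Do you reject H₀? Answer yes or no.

reject H₀: yes

Row totals [49, 45], col totals [25, 40, 29], n=94
χ² = (5−13.03)²/13.03 + (21−20.85)²/20.85 + (23−15.12)²/15.12 + (20−11.97)²/11.97 + (19−19.15)²/19.15 + (6−13.88)²/13.88 = 18.9296
df = 2
p-value (upper-tail) = 0.00008
At α=0.05: p < α → reject H₀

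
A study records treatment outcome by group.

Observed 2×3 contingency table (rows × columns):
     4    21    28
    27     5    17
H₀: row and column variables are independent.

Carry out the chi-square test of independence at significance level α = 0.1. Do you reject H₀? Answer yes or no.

reject H₀: yes

Row totals [53, 49], col totals [31, 26, 45], n=102
χ² = (4−16.11)²/16.11 + (21−13.51)²/13.51 + (28−23.38)²/23.38 + (27−14.89)²/14.89 + (5−12.49)²/12.49 + (17−21.62)²/21.62 = 29.4880
df = 2
p-value (upper-tail) = 0.00000
At α=0.1: p < α → reject H₀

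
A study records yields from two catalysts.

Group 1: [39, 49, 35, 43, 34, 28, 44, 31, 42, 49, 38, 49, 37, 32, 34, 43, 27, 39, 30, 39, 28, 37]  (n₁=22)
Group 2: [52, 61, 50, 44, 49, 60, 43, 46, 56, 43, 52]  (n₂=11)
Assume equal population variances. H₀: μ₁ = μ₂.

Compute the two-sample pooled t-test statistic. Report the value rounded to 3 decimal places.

x̄₁=37.591, s₁=6.822, n₁=22
x̄₂=50.545, s₂=6.424, n₂=11
s_p² = [21·6.822² + 10·6.424²]/31 = 44.8402
SE = √(s_p²·(1/22+1/11)) = 2.4728
t = (37.591−50.545)/2.4728 = -5.2389
df = 31

test statistic = -5.239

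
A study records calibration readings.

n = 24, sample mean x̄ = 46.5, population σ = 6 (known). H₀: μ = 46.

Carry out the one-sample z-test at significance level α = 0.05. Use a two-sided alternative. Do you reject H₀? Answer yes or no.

SE = σ/√n = 6/√24 = 1.2247
z = (x̄−μ₀)/SE = (46.5−46)/1.2247 = 0.4082
p-value (two-sided) = 0.68309
At α=0.05: p ≥ α → fail to reject H₀

reject H₀: no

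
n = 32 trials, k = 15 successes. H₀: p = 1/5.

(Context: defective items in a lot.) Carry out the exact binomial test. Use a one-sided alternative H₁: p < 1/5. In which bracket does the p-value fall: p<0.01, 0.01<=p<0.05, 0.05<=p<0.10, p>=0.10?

p-value bracket: p>=0.10

Exact binomial: n=32, k=15, p₀=1/5=0.2000
P(X≤15) from Σ C(n,i)·p₀^i·(1−p₀)^(n−i)
p-value (one-sided, H₁ less) = 0.99986
→ bracket: p>=0.10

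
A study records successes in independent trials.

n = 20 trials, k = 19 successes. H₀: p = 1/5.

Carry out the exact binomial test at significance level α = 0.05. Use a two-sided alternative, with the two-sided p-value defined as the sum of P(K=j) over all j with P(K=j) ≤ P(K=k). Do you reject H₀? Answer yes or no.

reject H₀: yes

Exact binomial: n=20, k=19, p₀=1/5=0.2000
P(X=j) = C(n,j)·p₀^j·(1−p₀)^(n−j); p = Σ P(X=j) over j with P(X=j) ≤ P(X=19)
p-value (two-sided) = 0.00000
At α=0.05: p < α → reject H₀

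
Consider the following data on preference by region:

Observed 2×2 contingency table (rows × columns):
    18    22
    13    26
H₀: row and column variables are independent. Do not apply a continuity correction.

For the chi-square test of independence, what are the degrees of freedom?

df = (r−1)(c−1) = (2−1)·(2−1) = 1

degrees of freedom = 1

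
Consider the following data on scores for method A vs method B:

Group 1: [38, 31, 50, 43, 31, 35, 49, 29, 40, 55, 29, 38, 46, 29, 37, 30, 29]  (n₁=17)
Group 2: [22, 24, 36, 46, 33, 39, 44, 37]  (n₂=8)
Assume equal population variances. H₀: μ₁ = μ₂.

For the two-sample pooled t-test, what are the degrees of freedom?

df = n₁ + n₂ − 2 = 17 + 8 − 2 = 23

degrees of freedom = 23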